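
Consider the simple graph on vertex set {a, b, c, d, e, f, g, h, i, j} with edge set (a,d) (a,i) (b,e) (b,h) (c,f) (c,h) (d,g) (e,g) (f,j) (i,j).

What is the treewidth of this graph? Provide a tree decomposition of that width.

The largest bag has 3 vertices, giving width 2; this decomposition certifies tw(G) ≤ 2. Since a–i–j–f–c–h–b–e–g–d–a is a cycle in G, G is not acyclic. Forests are exactly the graphs of treewidth ≤ 1, so tw(G) ≥ 2. Hence tw(G) = 2 exactly.

Treewidth 2.
One optimal decomposition is:
Bags: B1 = {a, i, j}  B2 = {a, f, j}  B3 = {a, c, f}  B4 = {a, c, h}  B5 = {a, b, h}  B6 = {a, b, e}  B7 = {a, e, g}  B8 = {a, d, g}
Tree: B1–B2, B2–B3, B3–B4, B4–B5, B5–B6, B6–B7, B7–B8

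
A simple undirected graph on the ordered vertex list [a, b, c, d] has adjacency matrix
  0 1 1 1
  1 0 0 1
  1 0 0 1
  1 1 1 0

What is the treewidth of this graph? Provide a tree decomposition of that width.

Treewidth 2.
One optimal decomposition is:
Bags: B1 = {a, b, d}  B2 = {a, c, d}
Tree: B1–B2

Every bag has size at most 3, so the width is 3 − 1 = 2 and tw(G) ≤ 2. On the other hand G contains the 3-clique {a, c, d}. A clique must lie in a single bag of any decomposition, so no decomposition can have width below 2. The upper and lower bounds meet at 2, so that is the treewidth.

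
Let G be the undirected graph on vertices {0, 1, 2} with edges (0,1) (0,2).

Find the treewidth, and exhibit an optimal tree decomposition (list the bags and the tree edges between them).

Each bag holds 2 vertices, so the decomposition has width 1, which upper-bounds the treewidth. Since G has at least one edge (e.g. 0–2), it is not an edgeless graph, so tw(G) ≥ 1. Combining the bounds, tw(G) = 1.

Treewidth 1.
Bags: B1 = {0, 2}  B2 = {0, 1}
Tree: B1–B2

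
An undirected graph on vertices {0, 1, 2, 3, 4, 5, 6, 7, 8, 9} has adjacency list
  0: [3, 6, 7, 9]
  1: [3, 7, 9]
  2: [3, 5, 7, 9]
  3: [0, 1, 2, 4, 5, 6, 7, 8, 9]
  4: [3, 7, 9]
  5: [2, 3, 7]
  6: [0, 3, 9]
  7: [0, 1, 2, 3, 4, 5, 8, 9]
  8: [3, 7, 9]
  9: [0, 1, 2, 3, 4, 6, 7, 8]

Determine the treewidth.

A width-3 tree decomposition is:
Bags: B1 = {2, 3, 7, 9}  B2 = {0, 3, 7, 9}  B3 = {3, 7, 8, 9}  B4 = {0, 3, 6, 9}  B5 = {1, 3, 7, 9}  B6 = {3, 4, 7, 9}  B7 = {2, 3, 5, 7}
Tree: B1–B2, B1–B3, B2–B4, B3–B5, B1–B6, B1–B7
Each bag holds 4 vertices, so the decomposition has width 3, which upper-bounds the treewidth. For the lower bound, the 4 vertices {0, 3, 6, 9} are pairwise adjacent, and any tree decomposition puts a clique entirely inside one bag — forcing width ≥ 3. Hence tw(G) = 3 exactly.

3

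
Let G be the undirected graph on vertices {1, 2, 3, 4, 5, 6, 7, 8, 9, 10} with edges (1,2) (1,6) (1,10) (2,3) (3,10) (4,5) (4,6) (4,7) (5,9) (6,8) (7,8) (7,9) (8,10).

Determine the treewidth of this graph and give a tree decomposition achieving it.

Treewidth 2.
Bags: B1 = {1, 2, 3}  B2 = {1, 3, 10}  B3 = {1, 6, 10}  B4 = {6, 8, 10}  B5 = {4, 6, 8}  B6 = {4, 7, 8}  B7 = {4, 5, 7}  B8 = {5, 7, 9}
Tree: B1–B2, B2–B3, B3–B4, B4–B5, B5–B6, B6–B7, B7–B8

Each bag holds 3 vertices, so the decomposition has width 2, which upper-bounds the treewidth. The edges 2–3–10–1–2 form a cycle, so G is not a tree and its treewidth is at least 2. Hence tw(G) = 2 exactly.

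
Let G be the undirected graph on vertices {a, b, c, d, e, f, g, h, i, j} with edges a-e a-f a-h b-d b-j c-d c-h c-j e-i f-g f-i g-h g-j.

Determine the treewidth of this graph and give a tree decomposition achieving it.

Every bag has size at most 3, so the width is 3 − 1 = 2 and tw(G) ≤ 2. The edges i–e–a–f–i form a cycle, so G is not a tree and its treewidth is at least 2. The upper and lower bounds meet at 2, so that is the treewidth.

Treewidth 2.
Bags: B1 = {e, f, i}  B2 = {a, e, f}  B3 = {a, f, g}  B4 = {a, g, h}  B5 = {g, h, j}  B6 = {c, h, j}  B7 = {b, c, j}  B8 = {b, c, d}
Tree: B1–B2, B2–B3, B3–B4, B4–B5, B5–B6, B6–B7, B7–B8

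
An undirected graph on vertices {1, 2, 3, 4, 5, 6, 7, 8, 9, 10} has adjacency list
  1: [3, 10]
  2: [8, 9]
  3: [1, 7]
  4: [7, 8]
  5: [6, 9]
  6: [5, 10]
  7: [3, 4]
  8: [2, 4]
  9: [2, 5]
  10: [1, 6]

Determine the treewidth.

A width-2 tree decomposition is:
Bags: B1 = {2, 5, 9}  B2 = {2, 5, 8}  B3 = {4, 5, 8}  B4 = {4, 5, 7}  B5 = {3, 5, 7}  B6 = {1, 3, 5}  B7 = {1, 5, 10}  B8 = {5, 6, 10}
Tree: B1–B2, B2–B3, B3–B4, B4–B5, B5–B6, B6–B7, B7–B8
The largest bag has 3 vertices, giving width 2; this decomposition certifies tw(G) ≤ 2. For the lower bound, G contains the cycle 5–9–2–8–4–7–3–1–10–6–5, so G is not a forest; only forests have treewidth ≤ 1, hence tw(G) ≥ 2. Therefore the treewidth is 2.

2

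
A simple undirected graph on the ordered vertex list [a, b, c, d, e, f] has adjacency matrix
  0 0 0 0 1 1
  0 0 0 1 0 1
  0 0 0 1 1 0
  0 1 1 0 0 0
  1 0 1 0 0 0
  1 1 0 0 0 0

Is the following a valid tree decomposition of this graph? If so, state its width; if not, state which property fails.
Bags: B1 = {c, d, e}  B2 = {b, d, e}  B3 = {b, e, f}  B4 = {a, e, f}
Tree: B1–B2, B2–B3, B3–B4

Yes; width 2.

Vertex coverage: the bags together contain {a, b, c, d, e, f}, the full vertex set. Edge coverage: each edge of G has both endpoints in at least one bag. Running intersection: for every vertex, the bags containing it form a connected subtree. All three properties hold, so this is a valid tree decomposition of width max|bag| − 1 = 2, and hence tw(G) ≤ 2.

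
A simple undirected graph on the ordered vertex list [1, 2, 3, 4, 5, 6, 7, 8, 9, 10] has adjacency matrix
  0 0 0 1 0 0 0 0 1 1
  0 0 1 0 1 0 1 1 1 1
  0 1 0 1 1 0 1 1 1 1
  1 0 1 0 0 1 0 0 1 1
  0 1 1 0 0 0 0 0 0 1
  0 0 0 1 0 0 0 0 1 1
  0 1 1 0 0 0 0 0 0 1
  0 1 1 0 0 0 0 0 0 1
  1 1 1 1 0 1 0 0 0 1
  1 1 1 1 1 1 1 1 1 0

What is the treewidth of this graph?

A width-3 tree decomposition is:
Bags: B1 = {2, 3, 7, 10}  B2 = {2, 3, 9, 10}  B3 = {2, 3, 5, 10}  B4 = {3, 4, 9, 10}  B5 = {2, 3, 8, 10}  B6 = {1, 4, 9, 10}  B7 = {4, 6, 9, 10}
Tree: B1–B2, B1–B3, B2–B4, B3–B5, B4–B6, B6–B7
Every bag has size at most 4, so the width is 4 − 1 = 3 and tw(G) ≤ 3. For the lower bound, the 4 vertices {1, 4, 9, 10} are pairwise adjacent, and any tree decomposition puts a clique entirely inside one bag — forcing width ≥ 3. Therefore the treewidth is 3.

3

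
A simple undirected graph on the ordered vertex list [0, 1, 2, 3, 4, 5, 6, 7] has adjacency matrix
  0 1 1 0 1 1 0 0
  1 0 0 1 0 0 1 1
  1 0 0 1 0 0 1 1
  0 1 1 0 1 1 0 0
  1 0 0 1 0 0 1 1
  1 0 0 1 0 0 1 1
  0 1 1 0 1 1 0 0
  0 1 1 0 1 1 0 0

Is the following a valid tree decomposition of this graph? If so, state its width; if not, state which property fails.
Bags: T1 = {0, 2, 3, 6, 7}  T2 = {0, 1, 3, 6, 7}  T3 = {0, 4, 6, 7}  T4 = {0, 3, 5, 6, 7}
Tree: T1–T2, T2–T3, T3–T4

A tree decomposition must satisfy three properties: every vertex lies in some bag; for every edge, both endpoints lie together in some bag; and for every vertex, the bags containing it form a connected subtree. Here edge (3,4) lies in no bag, so the decomposition is invalid.

No — edge (3,4) lies in no bag.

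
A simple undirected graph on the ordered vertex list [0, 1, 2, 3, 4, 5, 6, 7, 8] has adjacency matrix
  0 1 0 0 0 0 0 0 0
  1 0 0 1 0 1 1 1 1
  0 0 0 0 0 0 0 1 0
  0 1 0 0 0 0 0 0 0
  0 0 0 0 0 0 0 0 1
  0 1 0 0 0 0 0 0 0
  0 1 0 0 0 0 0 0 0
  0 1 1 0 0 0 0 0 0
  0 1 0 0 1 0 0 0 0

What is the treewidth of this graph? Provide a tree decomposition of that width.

The largest bag has 2 vertices, giving width 1; this decomposition certifies tw(G) ≤ 1. Since G has at least one edge (e.g. 7–1), it is not an edgeless graph, so tw(G) ≥ 1. Combining the bounds, tw(G) = 1.

Treewidth 1.
One such decomposition:
Bags: B1 = {1, 7}  B2 = {1, 8}  B3 = {2, 7}  B4 = {0, 1}  B5 = {4, 8}  B6 = {1, 5}  B7 = {1, 3}  B8 = {1, 6}
Tree: B1–B2, B1–B3, B1–B4, B2–B5, B4–B6, B4–B7, B7–B8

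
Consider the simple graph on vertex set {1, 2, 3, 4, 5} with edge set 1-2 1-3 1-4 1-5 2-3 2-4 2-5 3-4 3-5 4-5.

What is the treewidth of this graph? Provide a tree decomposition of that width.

Treewidth 4.
Bags: B1 = {1, 2, 3, 4, 5}
Tree: (single bag)

A single bag containing all 5 vertices is trivially a valid decomposition of width 4. For the lower bound, the 5 vertices {1, 2, 3, 4, 5} are pairwise adjacent, and any tree decomposition puts a clique entirely inside one bag — forcing width ≥ 4. Therefore the treewidth is 4.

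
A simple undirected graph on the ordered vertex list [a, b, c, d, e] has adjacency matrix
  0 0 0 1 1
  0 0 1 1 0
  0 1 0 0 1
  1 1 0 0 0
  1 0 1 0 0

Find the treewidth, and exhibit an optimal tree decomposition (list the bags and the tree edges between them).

Every bag has size at most 3, so the width is 3 − 1 = 2 and tw(G) ≤ 2. For the lower bound, G contains the cycle a–d–b–c–e–a, so G is not a forest; only forests have treewidth ≤ 1, hence tw(G) ≥ 2. The upper and lower bounds meet at 2, so that is the treewidth.

Treewidth 2.
One such decomposition:
Bags: B1 = {a, b, d}  B2 = {a, b, c}  B3 = {a, c, e}
Tree: B1–B2, B2–B3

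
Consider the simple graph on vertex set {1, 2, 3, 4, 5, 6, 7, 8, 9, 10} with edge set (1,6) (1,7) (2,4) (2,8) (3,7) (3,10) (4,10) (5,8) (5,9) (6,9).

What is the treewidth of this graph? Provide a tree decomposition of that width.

Every bag has size at most 3, so the width is 3 − 1 = 2 and tw(G) ≤ 2. Since 1–6–9–5–8–2–4–10–3–7–1 is a cycle in G, G is not acyclic. Forests are exactly the graphs of treewidth ≤ 1, so tw(G) ≥ 2. Therefore the treewidth is 2.

Treewidth 2.
One optimal decomposition is:
Bags: B1 = {1, 6, 9}  B2 = {1, 5, 9}  B3 = {1, 5, 8}  B4 = {1, 2, 8}  B5 = {1, 2, 4}  B6 = {1, 4, 10}  B7 = {1, 3, 10}  B8 = {1, 3, 7}
Tree: B1–B2, B2–B3, B3–B4, B4–B5, B5–B6, B6–B7, B7–B8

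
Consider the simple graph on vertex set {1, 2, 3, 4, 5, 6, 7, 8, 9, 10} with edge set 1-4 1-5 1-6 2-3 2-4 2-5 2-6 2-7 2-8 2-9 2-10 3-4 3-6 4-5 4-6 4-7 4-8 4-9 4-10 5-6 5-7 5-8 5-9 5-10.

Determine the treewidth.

A width-3 tree decomposition is:
Bags: B1 = {2, 4, 5, 6}  B2 = {2, 4, 5, 7}  B3 = {1, 4, 5, 6}  B4 = {2, 4, 5, 10}  B5 = {2, 4, 5, 9}  B6 = {2, 3, 4, 6}  B7 = {2, 4, 5, 8}
Tree: B1–B2, B1–B3, B1–B4, B2–B5, B1–B6, B2–B7
Every bag has size at most 4, so the width is 4 − 1 = 3 and tw(G) ≤ 3. On the other hand G contains the 4-clique {1, 4, 5, 6}. A clique must lie in a single bag of any decomposition, so no decomposition can have width below 3. Combining the bounds, tw(G) = 3.

3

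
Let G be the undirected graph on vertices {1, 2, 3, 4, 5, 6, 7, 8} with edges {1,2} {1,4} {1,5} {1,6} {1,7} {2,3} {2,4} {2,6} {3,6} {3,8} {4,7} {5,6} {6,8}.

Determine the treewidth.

2

A width-2 tree decomposition is:
Bags: B1 = {1, 2, 6}  B2 = {2, 3, 6}  B3 = {1, 2, 4}  B4 = {1, 4, 7}  B5 = {1, 5, 6}  B6 = {3, 6, 8}
Tree: B1–B2, B1–B3, B3–B4, B1–B5, B2–B6
Each bag holds 3 vertices, so the decomposition has width 2, which upper-bounds the treewidth. Conversely, {3, 6, 8} is a clique of size 3, and the vertices of any clique must share a bag in every tree decomposition; so some bag has ≥ 3 vertices and tw(G) ≥ 2. The upper and lower bounds meet at 2, so that is the treewidth.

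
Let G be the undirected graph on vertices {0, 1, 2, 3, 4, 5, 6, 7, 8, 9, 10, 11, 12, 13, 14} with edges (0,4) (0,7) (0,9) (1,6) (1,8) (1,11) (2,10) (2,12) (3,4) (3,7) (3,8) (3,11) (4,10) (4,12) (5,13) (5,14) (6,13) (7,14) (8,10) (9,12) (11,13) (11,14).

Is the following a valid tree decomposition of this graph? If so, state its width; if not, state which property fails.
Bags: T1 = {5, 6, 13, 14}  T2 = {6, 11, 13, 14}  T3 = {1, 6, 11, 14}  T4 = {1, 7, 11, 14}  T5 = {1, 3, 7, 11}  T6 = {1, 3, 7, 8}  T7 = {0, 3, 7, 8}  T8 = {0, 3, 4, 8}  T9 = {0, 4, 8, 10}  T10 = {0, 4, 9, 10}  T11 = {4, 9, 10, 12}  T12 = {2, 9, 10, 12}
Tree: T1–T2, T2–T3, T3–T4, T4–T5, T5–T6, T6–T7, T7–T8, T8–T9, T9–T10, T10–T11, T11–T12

Every vertex of G appears in some bag (union = {0, 1, 2, 3, 4, 5, 6, 7, 8, 9, 10, 11, 12, 13, 14}); every edge is covered by a bag; and for each vertex v the set of bags containing v is connected in the bag tree. The decomposition is therefore valid. The largest bag has 4 vertices, so the width is 3.

Yes; width 3.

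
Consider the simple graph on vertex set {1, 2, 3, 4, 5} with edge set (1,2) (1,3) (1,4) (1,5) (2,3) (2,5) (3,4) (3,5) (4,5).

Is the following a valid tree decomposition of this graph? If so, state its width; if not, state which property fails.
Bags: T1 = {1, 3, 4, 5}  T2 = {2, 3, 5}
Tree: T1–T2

A tree decomposition must satisfy three properties: every vertex lies in some bag; for every edge, both endpoints lie together in some bag; and for every vertex, the bags containing it form a connected subtree. Here edge (1,2) lies in no bag, so the decomposition is invalid.

No — edge (1,2) lies in no bag.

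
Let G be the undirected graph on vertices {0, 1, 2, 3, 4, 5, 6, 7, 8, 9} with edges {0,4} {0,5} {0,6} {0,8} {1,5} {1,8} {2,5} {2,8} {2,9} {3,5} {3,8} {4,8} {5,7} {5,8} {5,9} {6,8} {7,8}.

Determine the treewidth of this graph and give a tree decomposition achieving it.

Treewidth 2.
Bags: B1 = {0, 6, 8}  B2 = {0, 5, 8}  B3 = {1, 5, 8}  B4 = {5, 7, 8}  B5 = {0, 4, 8}  B6 = {2, 5, 8}  B7 = {2, 5, 9}  B8 = {3, 5, 8}
Tree: B1–B2, B2–B3, B2–B4, B2–B5, B2–B6, B6–B7, B6–B8

Every bag has size at most 3, so the width is 3 − 1 = 2 and tw(G) ≤ 2. On the other hand G contains the 3-clique {0, 4, 8}. A clique must lie in a single bag of any decomposition, so no decomposition can have width below 2. Hence tw(G) = 2 exactly.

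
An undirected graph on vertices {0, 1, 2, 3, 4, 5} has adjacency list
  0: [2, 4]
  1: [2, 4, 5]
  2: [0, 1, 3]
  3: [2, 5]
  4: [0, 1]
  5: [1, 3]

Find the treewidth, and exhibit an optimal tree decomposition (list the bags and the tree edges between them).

Treewidth 2.
One optimal decomposition is:
Bags: B1 = {0, 2, 4}  B2 = {1, 2, 4}  B3 = {1, 2, 3}  B4 = {1, 3, 5}
Tree: B1–B2, B2–B3, B3–B4

Each bag holds 3 vertices, so the decomposition has width 2, which upper-bounds the treewidth. The edges 0–4–1–2–0 form a cycle, so G is not a tree and its treewidth is at least 2. The upper and lower bounds meet at 2, so that is the treewidth.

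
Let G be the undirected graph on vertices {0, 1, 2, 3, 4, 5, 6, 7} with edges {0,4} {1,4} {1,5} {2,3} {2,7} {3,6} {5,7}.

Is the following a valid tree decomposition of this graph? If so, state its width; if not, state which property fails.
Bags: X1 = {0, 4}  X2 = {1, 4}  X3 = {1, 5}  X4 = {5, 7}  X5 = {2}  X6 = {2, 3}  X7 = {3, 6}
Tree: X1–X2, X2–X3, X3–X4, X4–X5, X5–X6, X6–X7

A tree decomposition must satisfy three properties: every vertex lies in some bag; for every edge, both endpoints lie together in some bag; and for every vertex, the bags containing it form a connected subtree. Here edge (7,2) lies in no bag, so the decomposition is invalid.

No — edge (7,2) lies in no bag.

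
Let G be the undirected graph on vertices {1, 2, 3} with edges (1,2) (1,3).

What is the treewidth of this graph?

1

A width-1 tree decomposition is:
Bags: B1 = {1, 2}  B2 = {1, 3}
Tree: B1–B2
The largest bag has 2 vertices, giving width 1; this decomposition certifies tw(G) ≤ 1. G has an edge, so its treewidth is at least 1. Hence tw(G) = 1 exactly.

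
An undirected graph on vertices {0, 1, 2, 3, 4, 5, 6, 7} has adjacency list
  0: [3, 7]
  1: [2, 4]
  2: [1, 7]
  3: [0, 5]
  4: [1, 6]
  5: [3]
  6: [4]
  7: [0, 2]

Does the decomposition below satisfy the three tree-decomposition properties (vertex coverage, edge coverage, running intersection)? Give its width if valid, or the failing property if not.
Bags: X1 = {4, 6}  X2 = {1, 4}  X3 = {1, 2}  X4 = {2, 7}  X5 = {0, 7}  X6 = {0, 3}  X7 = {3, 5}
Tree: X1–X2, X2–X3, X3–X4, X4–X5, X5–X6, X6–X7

Yes; width 1.

Every vertex of G appears in some bag (union = {0, 1, 2, 3, 4, 5, 6, 7}); every edge is covered by a bag; and for each vertex v the set of bags containing v is connected in the bag tree. The decomposition is therefore valid. The largest bag has 2 vertices, so the width is 1.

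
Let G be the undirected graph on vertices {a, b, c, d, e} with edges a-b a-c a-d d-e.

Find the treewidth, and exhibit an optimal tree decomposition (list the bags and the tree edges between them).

The largest bag has 2 vertices, giving width 1; this decomposition certifies tw(G) ≤ 1. G has an edge, so its treewidth is at least 1. Therefore the treewidth is 1.

Treewidth 1.
One such decomposition:
Bags: B1 = {a, b}  B2 = {a, c}  B3 = {a, d}  B4 = {d, e}
Tree: B1–B2, B2–B3, B3–B4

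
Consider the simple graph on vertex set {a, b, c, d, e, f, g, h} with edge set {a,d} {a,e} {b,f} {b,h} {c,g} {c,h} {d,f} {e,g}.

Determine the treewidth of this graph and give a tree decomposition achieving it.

Treewidth 2.
One optimal decomposition is:
Bags: B1 = {b, f, h}  B2 = {d, f, h}  B3 = {a, d, h}  B4 = {a, e, h}  B5 = {e, g, h}  B6 = {c, g, h}
Tree: B1–B2, B2–B3, B3–B4, B4–B5, B5–B6

Every bag has size at most 3, so the width is 3 − 1 = 2 and tw(G) ≤ 2. Since h–b–f–d–a–e–g–c–h is a cycle in G, G is not acyclic. Forests are exactly the graphs of treewidth ≤ 1, so tw(G) ≥ 2. Hence tw(G) = 2 exactly.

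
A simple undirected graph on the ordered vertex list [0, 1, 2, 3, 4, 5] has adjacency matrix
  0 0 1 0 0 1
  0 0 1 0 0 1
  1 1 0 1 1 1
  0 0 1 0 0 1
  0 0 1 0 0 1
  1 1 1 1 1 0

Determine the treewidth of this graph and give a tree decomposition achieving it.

Treewidth 2.
One such decomposition:
Bags: B1 = {2, 4, 5}  B2 = {0, 2, 5}  B3 = {2, 3, 5}  B4 = {1, 2, 5}
Tree: B1–B2, B1–B3, B2–B4

Every bag has size at most 3, so the width is 3 − 1 = 2 and tw(G) ≤ 2. On the other hand G contains the 3-clique {0, 2, 5}. A clique must lie in a single bag of any decomposition, so no decomposition can have width below 2. The upper and lower bounds meet at 2, so that is the treewidth.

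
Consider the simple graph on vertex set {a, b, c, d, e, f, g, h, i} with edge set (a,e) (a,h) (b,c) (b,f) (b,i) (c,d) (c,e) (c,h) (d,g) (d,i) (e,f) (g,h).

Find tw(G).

3

A width-3 tree decomposition is:
Bags: B1 = {a, e, f, h}  B2 = {c, e, f, h}  B3 = {b, c, f, h}  B4 = {b, c, g, h}  B5 = {b, c, d, g}  B6 = {b, d, g, i}
Tree: B1–B2, B2–B3, B3–B4, B4–B5, B5–B6
The largest bag has 4 vertices, giving width 3; this decomposition certifies tw(G) ≤ 3. For the lower bound: the 4 vertex sets {a,e,f}, {h}, {c}, {b,d,g,i} are disjoint, each induces a connected subgraph, and every pair is joined by at least one edge of G. Contracting each set to a single vertex therefore yields K_{4} as a minor, and since treewidth is minor-monotone, tw(G) ≥ tw(K_{4}) = 3. Hence tw(G) = 3 exactly.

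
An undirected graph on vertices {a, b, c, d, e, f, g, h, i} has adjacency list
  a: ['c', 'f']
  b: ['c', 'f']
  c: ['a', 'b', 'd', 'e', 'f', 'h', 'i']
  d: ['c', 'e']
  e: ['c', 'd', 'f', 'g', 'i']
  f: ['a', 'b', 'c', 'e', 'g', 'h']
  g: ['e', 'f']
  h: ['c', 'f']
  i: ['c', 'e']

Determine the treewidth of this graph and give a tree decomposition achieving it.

Every bag has size at most 3, so the width is 3 − 1 = 2 and tw(G) ≤ 2. Conversely, {e, f, g} is a clique of size 3, and the vertices of any clique must share a bag in every tree decomposition; so some bag has ≥ 3 vertices and tw(G) ≥ 2. Combining the bounds, tw(G) = 2.

Treewidth 2.
One optimal decomposition is:
Bags: B1 = {c, d, e}  B2 = {c, e, f}  B3 = {e, f, g}  B4 = {c, f, h}  B5 = {b, c, f}  B6 = {c, e, i}  B7 = {a, c, f}
Tree: B1–B2, B2–B3, B2–B4, B2–B5, B1–B6, B5–B7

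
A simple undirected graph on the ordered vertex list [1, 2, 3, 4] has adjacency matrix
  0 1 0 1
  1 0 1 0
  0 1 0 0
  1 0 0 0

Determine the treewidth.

1

A width-1 tree decomposition is:
Bags: B1 = {1, 4}  B2 = {1, 2}  B3 = {2, 3}
Tree: B1–B2, B2–B3
Every bag has size at most 2, so the width is 2 − 1 = 1 and tw(G) ≤ 1. Since G has at least one edge (e.g. 4–1), it is not an edgeless graph, so tw(G) ≥ 1. Combining the bounds, tw(G) = 1.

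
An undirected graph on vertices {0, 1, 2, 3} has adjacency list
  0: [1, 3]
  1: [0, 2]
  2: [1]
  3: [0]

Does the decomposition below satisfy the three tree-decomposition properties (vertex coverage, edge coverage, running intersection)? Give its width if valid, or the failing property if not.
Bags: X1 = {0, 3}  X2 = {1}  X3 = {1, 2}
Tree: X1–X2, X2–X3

A tree decomposition must satisfy three properties: every vertex lies in some bag; for every edge, both endpoints lie together in some bag; and for every vertex, the bags containing it form a connected subtree. Here edge (0,1) lies in no bag, so the decomposition is invalid.

No — edge (0,1) lies in no bag.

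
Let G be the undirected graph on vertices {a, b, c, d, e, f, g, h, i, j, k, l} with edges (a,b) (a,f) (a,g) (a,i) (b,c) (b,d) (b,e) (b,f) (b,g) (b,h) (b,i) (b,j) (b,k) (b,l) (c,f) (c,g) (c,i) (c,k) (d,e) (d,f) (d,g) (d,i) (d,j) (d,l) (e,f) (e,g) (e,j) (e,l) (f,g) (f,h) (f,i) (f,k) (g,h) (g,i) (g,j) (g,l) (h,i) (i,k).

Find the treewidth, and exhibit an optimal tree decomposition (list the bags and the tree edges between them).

Every bag has size at most 5, so the width is 5 − 1 = 4 and tw(G) ≤ 4. For the lower bound, the 5 vertices {b, d, e, g, j} are pairwise adjacent, and any tree decomposition puts a clique entirely inside one bag — forcing width ≥ 4. Hence tw(G) = 4 exactly.

Treewidth 4.
One such decomposition:
Bags: B1 = {b, d, e, f, g}  B2 = {b, d, f, g, i}  B3 = {b, d, e, g, l}  B4 = {a, b, f, g, i}  B5 = {b, c, f, g, i}  B6 = {b, c, f, i, k}  B7 = {b, d, e, g, j}  B8 = {b, f, g, h, i}
Tree: B1–B2, B1–B3, B2–B4, B4–B5, B5–B6, B3–B7, B5–B8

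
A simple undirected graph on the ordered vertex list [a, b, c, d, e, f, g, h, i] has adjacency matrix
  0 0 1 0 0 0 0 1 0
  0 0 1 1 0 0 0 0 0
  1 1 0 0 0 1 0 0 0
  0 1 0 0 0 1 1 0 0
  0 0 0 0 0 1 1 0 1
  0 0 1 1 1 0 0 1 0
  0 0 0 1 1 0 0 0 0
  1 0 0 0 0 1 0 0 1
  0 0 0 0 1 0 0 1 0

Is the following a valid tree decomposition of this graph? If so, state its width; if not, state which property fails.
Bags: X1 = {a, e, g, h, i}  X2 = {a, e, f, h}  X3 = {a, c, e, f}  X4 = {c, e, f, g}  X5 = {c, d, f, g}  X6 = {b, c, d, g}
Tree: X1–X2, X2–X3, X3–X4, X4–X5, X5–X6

No — bags containing vertex g are not connected in the tree.

A tree decomposition must satisfy three properties: every vertex lies in some bag; for every edge, both endpoints lie together in some bag; and for every vertex, the bags containing it form a connected subtree. Here bags containing vertex g are not connected in the tree, so the decomposition is invalid.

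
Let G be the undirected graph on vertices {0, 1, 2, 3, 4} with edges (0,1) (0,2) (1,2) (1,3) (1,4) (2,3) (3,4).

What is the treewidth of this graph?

2

A width-2 tree decomposition is:
Bags: B1 = {1, 2, 3}  B2 = {0, 1, 2}  B3 = {1, 3, 4}
Tree: B1–B2, B1–B3
The largest bag has 3 vertices, giving width 2; this decomposition certifies tw(G) ≤ 2. On the other hand G contains the 3-clique {0, 1, 2}. A clique must lie in a single bag of any decomposition, so no decomposition can have width below 2. Hence tw(G) = 2 exactly.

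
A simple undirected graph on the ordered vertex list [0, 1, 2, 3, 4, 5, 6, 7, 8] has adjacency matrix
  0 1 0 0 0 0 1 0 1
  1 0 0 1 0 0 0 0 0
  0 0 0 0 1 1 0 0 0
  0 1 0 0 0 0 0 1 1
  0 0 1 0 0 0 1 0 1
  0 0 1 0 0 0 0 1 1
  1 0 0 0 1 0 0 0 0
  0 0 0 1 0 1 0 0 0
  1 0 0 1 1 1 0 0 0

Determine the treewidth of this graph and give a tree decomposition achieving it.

Each bag holds 4 vertices, so the decomposition has width 3, which upper-bounds the treewidth. For the lower bound: the 4 vertex sets {2,4,6}, {0}, {8}, {1,3,5,7} are disjoint, each induces a connected subgraph, and every pair is joined by at least one edge of G. Contracting each set to a single vertex therefore yields K_{4} as a minor, and since treewidth is minor-monotone, tw(G) ≥ tw(K_{4}) = 3. The upper and lower bounds meet at 3, so that is the treewidth.

Treewidth 3.
One such decomposition:
Bags: B1 = {0, 2, 4, 6}  B2 = {0, 2, 4, 8}  B3 = {0, 2, 5, 8}  B4 = {0, 1, 5, 8}  B5 = {1, 3, 5, 8}  B6 = {1, 3, 5, 7}
Tree: B1–B2, B2–B3, B3–B4, B4–B5, B5–B6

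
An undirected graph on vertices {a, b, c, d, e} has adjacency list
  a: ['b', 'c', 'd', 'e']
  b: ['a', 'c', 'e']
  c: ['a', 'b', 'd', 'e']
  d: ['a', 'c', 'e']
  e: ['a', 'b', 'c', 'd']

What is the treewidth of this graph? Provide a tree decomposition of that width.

Treewidth 3.
One such decomposition:
Bags: B1 = {a, c, d, e}  B2 = {a, b, c, e}
Tree: B1–B2

Every bag has size at most 4, so the width is 4 − 1 = 3 and tw(G) ≤ 3. For the lower bound, the 4 vertices {a, c, d, e} are pairwise adjacent, and any tree decomposition puts a clique entirely inside one bag — forcing width ≥ 3. Combining the bounds, tw(G) = 3.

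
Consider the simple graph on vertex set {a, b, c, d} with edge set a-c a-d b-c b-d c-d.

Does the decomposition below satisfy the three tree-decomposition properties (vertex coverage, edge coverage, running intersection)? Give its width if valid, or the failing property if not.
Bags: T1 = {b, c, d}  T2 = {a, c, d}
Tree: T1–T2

Yes; width 2.

Every vertex of G appears in some bag (union = {a, b, c, d}); every edge is covered by a bag; and for each vertex v the set of bags containing v is connected in the bag tree. The decomposition is therefore valid. The largest bag has 3 vertices, so the width is 2.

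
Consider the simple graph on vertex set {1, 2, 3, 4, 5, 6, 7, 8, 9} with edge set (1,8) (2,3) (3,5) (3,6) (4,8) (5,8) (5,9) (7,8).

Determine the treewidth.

1

A width-1 tree decomposition is:
Bags: B1 = {3, 5}  B2 = {5, 8}  B3 = {3, 6}  B4 = {5, 9}  B5 = {1, 8}  B6 = {7, 8}  B7 = {2, 3}  B8 = {4, 8}
Tree: B1–B2, B1–B3, B2–B4, B2–B5, B5–B6, B3–B7, B2–B8
The largest bag has 2 vertices, giving width 1; this decomposition certifies tw(G) ≤ 1. G has an edge, so its treewidth is at least 1. Therefore the treewidth is 1.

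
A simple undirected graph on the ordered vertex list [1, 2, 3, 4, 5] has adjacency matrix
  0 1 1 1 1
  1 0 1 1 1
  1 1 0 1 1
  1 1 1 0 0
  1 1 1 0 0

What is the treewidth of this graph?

3

A width-3 tree decomposition is:
Bags: B1 = {1, 2, 3, 5}  B2 = {1, 2, 3, 4}
Tree: B1–B2
The largest bag has 4 vertices, giving width 3; this decomposition certifies tw(G) ≤ 3. Conversely, {1, 2, 3, 4} is a clique of size 4, and the vertices of any clique must share a bag in every tree decomposition; so some bag has ≥ 4 vertices and tw(G) ≥ 3. The upper and lower bounds meet at 3, so that is the treewidth.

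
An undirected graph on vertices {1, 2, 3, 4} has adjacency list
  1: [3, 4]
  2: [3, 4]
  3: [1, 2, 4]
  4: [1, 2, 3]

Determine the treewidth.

2

A width-2 tree decomposition is:
Bags: B1 = {1, 3, 4}  B2 = {2, 3, 4}
Tree: B1–B2
Each bag holds 3 vertices, so the decomposition has width 2, which upper-bounds the treewidth. Conversely, {1, 3, 4} is a clique of size 3, and the vertices of any clique must share a bag in every tree decomposition; so some bag has ≥ 3 vertices and tw(G) ≥ 2. The upper and lower bounds meet at 2, so that is the treewidth.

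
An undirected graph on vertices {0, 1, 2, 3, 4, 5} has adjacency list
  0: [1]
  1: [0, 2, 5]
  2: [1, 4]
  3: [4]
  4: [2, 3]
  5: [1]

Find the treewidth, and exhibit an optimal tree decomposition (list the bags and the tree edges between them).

Treewidth 1.
Bags: B1 = {2, 4}  B2 = {3, 4}  B3 = {1, 2}  B4 = {1, 5}  B5 = {0, 1}
Tree: B1–B2, B1–B3, B3–B4, B3–B5

Each bag holds 2 vertices, so the decomposition has width 1, which upper-bounds the treewidth. Since G has at least one edge (e.g. 2–4), it is not an edgeless graph, so tw(G) ≥ 1. Combining the bounds, tw(G) = 1.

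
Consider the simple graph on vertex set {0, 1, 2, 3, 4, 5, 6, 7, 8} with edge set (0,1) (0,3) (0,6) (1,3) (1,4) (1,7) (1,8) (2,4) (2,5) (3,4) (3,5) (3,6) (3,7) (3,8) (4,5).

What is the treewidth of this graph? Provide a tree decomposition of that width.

The largest bag has 3 vertices, giving width 2; this decomposition certifies tw(G) ≤ 2. Conversely, {2, 4, 5} is a clique of size 3, and the vertices of any clique must share a bag in every tree decomposition; so some bag has ≥ 3 vertices and tw(G) ≥ 2. Therefore the treewidth is 2.

Treewidth 2.
Bags: B1 = {0, 3, 6}  B2 = {0, 1, 3}  B3 = {1, 3, 4}  B4 = {3, 4, 5}  B5 = {1, 3, 7}  B6 = {2, 4, 5}  B7 = {1, 3, 8}
Tree: B1–B2, B2–B3, B3–B4, B2–B5, B4–B6, B5–B7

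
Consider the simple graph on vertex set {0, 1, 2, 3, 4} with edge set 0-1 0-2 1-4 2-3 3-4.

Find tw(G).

2

A width-2 tree decomposition is:
Bags: B1 = {0, 1, 4}  B2 = {0, 2, 4}  B3 = {2, 3, 4}
Tree: B1–B2, B2–B3
Each bag holds 3 vertices, so the decomposition has width 2, which upper-bounds the treewidth. Since 4–1–0–2–3–4 is a cycle in G, G is not acyclic. Forests are exactly the graphs of treewidth ≤ 1, so tw(G) ≥ 2. Hence tw(G) = 2 exactly.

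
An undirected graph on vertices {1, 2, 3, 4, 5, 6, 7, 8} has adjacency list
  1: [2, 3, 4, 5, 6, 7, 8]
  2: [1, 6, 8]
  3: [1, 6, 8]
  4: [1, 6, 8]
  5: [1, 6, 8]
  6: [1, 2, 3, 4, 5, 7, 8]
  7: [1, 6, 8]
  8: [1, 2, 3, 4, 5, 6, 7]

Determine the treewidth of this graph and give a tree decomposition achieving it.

The largest bag has 4 vertices, giving width 3; this decomposition certifies tw(G) ≤ 3. For the lower bound, the 4 vertices {1, 2, 6, 8} are pairwise adjacent, and any tree decomposition puts a clique entirely inside one bag — forcing width ≥ 3. Combining the bounds, tw(G) = 3.

Treewidth 3.
Bags: B1 = {1, 5, 6, 8}  B2 = {1, 4, 6, 8}  B3 = {1, 2, 6, 8}  B4 = {1, 6, 7, 8}  B5 = {1, 3, 6, 8}
Tree: B1–B2, B1–B3, B3–B4, B2–B5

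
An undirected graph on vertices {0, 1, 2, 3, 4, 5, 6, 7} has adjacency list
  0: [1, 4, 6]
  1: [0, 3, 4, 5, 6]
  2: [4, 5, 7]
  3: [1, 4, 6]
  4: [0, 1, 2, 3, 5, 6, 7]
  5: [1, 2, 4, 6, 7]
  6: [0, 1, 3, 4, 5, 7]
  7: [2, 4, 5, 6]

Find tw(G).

3

A width-3 tree decomposition is:
Bags: B1 = {1, 3, 4, 6}  B2 = {1, 4, 5, 6}  B3 = {4, 5, 6, 7}  B4 = {0, 1, 4, 6}  B5 = {2, 4, 5, 7}
Tree: B1–B2, B2–B3, B2–B4, B3–B5
Every bag has size at most 4, so the width is 4 − 1 = 3 and tw(G) ≤ 3. On the other hand G contains the 4-clique {2, 4, 5, 7}. A clique must lie in a single bag of any decomposition, so no decomposition can have width below 3. Combining the bounds, tw(G) = 3.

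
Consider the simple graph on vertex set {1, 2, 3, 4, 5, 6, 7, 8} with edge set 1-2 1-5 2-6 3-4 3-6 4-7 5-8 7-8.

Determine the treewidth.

A width-2 tree decomposition is:
Bags: B1 = {5, 7, 8}  B2 = {1, 5, 7}  B3 = {1, 2, 7}  B4 = {2, 6, 7}  B5 = {3, 6, 7}  B6 = {3, 4, 7}
Tree: B1–B2, B2–B3, B3–B4, B4–B5, B5–B6
Every bag has size at most 3, so the width is 3 − 1 = 2 and tw(G) ≤ 2. For the lower bound, G contains the cycle 7–8–5–1–2–6–3–4–7, so G is not a forest; only forests have treewidth ≤ 1, hence tw(G) ≥ 2. The upper and lower bounds meet at 2, so that is the treewidth.

2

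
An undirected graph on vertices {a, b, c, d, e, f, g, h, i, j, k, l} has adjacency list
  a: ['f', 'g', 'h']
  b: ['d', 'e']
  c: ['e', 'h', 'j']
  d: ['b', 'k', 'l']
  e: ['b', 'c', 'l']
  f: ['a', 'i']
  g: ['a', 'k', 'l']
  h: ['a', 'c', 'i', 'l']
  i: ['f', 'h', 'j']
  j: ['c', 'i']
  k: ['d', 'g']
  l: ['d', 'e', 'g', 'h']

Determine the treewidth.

3

A width-3 tree decomposition is:
Bags: B1 = {b, d, g, k}  B2 = {b, d, g, l}  B3 = {b, e, g, l}  B4 = {a, e, g, l}  B5 = {a, e, h, l}  B6 = {a, c, e, h}  B7 = {a, c, f, h}  B8 = {c, f, h, i}  B9 = {c, f, i, j}
Tree: B1–B2, B2–B3, B3–B4, B4–B5, B5–B6, B6–B7, B7–B8, B8–B9
Every bag has size at most 4, so the width is 4 − 1 = 3 and tw(G) ≤ 3. For the lower bound: the 4 vertex sets {b,d,k}, {g}, {l}, {a,c,e,h} are disjoint, each induces a connected subgraph, and every pair is joined by at least one edge of G. Contracting each set to a single vertex therefore yields K_{4} as a minor, and since treewidth is minor-monotone, tw(G) ≥ tw(K_{4}) = 3. Therefore the treewidth is 3.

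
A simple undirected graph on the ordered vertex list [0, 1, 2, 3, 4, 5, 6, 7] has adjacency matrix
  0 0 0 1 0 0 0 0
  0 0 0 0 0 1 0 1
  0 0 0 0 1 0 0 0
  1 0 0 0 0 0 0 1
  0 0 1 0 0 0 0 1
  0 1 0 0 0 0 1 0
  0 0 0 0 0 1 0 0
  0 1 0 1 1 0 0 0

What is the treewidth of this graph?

A width-1 tree decomposition is:
Bags: B1 = {4, 7}  B2 = {3, 7}  B3 = {0, 3}  B4 = {1, 7}  B5 = {1, 5}  B6 = {5, 6}  B7 = {2, 4}
Tree: B1–B2, B2–B3, B1–B4, B4–B5, B5–B6, B1–B7
Each bag holds 2 vertices, so the decomposition has width 1, which upper-bounds the treewidth. Since G has at least one edge (e.g. 7–4), it is not an edgeless graph, so tw(G) ≥ 1. Hence tw(G) = 1 exactly.

1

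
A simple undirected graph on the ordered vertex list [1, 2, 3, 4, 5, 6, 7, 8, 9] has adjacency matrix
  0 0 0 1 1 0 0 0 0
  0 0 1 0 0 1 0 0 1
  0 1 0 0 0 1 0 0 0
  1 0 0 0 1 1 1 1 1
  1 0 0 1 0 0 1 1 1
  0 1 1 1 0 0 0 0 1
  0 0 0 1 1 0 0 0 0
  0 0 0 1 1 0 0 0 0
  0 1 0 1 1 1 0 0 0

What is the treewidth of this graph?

A width-2 tree decomposition is:
Bags: B1 = {1, 4, 5}  B2 = {4, 5, 7}  B3 = {4, 5, 9}  B4 = {4, 6, 9}  B5 = {2, 6, 9}  B6 = {2, 3, 6}  B7 = {4, 5, 8}
Tree: B1–B2, B1–B3, B3–B4, B4–B5, B5–B6, B2–B7
The largest bag has 3 vertices, giving width 2; this decomposition certifies tw(G) ≤ 2. Conversely, {2, 6, 9} is a clique of size 3, and the vertices of any clique must share a bag in every tree decomposition; so some bag has ≥ 3 vertices and tw(G) ≥ 2. Therefore the treewidth is 2.

2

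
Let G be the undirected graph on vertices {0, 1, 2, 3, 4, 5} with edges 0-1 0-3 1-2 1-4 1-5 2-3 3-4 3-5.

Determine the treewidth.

A width-2 tree decomposition is:
Bags: B1 = {1, 3, 4}  B2 = {1, 3, 5}  B3 = {1, 2, 3}  B4 = {0, 1, 3}
Tree: B1–B2, B2–B3, B3–B4
The largest bag has 3 vertices, giving width 2; this decomposition certifies tw(G) ≤ 2. For the lower bound, G contains the cycle 1–4–3–5–1, so G is not a forest; only forests have treewidth ≤ 1, hence tw(G) ≥ 2. Therefore the treewidth is 2.

2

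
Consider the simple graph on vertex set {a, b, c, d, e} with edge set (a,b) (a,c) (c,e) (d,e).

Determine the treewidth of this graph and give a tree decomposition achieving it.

Treewidth 1.
Bags: B1 = {a, b}  B2 = {a, c}  B3 = {c, e}  B4 = {d, e}
Tree: B1–B2, B2–B3, B3–B4

The largest bag has 2 vertices, giving width 1; this decomposition certifies tw(G) ≤ 1. Since G has at least one edge (e.g. b–a), it is not an edgeless graph, so tw(G) ≥ 1. Combining the bounds, tw(G) = 1.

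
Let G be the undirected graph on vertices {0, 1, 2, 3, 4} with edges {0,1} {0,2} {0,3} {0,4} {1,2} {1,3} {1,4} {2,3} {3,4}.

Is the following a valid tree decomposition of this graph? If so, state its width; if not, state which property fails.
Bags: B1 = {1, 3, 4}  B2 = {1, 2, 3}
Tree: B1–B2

No — vertex 0 appears in no bag.

A tree decomposition must satisfy three properties: every vertex lies in some bag; for every edge, both endpoints lie together in some bag; and for every vertex, the bags containing it form a connected subtree. Here vertex 0 appears in no bag, so the decomposition is invalid.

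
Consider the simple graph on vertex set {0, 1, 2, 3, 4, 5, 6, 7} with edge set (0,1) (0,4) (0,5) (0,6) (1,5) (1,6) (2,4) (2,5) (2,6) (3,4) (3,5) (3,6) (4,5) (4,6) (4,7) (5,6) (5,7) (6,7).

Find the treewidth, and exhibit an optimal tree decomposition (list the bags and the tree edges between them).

Each bag holds 4 vertices, so the decomposition has width 3, which upper-bounds the treewidth. For the lower bound, the 4 vertices {0, 1, 5, 6} are pairwise adjacent, and any tree decomposition puts a clique entirely inside one bag — forcing width ≥ 3. The upper and lower bounds meet at 3, so that is the treewidth.

Treewidth 3.
One such decomposition:
Bags: B1 = {2, 4, 5, 6}  B2 = {0, 4, 5, 6}  B3 = {4, 5, 6, 7}  B4 = {0, 1, 5, 6}  B5 = {3, 4, 5, 6}
Tree: B1–B2, B1–B3, B2–B4, B3–B5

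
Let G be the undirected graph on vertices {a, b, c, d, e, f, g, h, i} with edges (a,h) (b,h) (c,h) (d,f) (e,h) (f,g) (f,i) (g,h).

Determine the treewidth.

1

A width-1 tree decomposition is:
Bags: B1 = {e, h}  B2 = {a, h}  B3 = {g, h}  B4 = {c, h}  B5 = {f, g}  B6 = {b, h}  B7 = {f, i}  B8 = {d, f}
Tree: B1–B2, B1–B3, B1–B4, B3–B5, B3–B6, B5–B7, B7–B8
The largest bag has 2 vertices, giving width 1; this decomposition certifies tw(G) ≤ 1. Any graph with an edge has treewidth ≥ 1, and G has the edge e–h. Hence tw(G) = 1 exactly.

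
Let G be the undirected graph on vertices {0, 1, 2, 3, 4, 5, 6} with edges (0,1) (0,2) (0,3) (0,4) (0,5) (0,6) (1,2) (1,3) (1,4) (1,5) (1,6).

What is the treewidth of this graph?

2

A width-2 tree decomposition is:
Bags: B1 = {0, 1, 3}  B2 = {0, 1, 2}  B3 = {0, 1, 5}  B4 = {0, 1, 6}  B5 = {0, 1, 4}
Tree: B1–B2, B2–B3, B3–B4, B1–B5
Each bag holds 3 vertices, so the decomposition has width 2, which upper-bounds the treewidth. For the lower bound, the 3 vertices {0, 1, 2} are pairwise adjacent, and any tree decomposition puts a clique entirely inside one bag — forcing width ≥ 2. Therefore the treewidth is 2.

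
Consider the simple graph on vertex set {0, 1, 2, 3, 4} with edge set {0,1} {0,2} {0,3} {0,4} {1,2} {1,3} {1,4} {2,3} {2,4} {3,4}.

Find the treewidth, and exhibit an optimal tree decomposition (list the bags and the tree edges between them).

With just one bag of size 5, the width is 5 − 1 = 4, so tw(G) ≤ 4. For the lower bound, the 5 vertices {0, 1, 2, 3, 4} are pairwise adjacent, and any tree decomposition puts a clique entirely inside one bag — forcing width ≥ 4. Therefore the treewidth is 4.

Treewidth 4.
One optimal decomposition is:
Bags: B1 = {0, 1, 2, 3, 4}
Tree: (single bag)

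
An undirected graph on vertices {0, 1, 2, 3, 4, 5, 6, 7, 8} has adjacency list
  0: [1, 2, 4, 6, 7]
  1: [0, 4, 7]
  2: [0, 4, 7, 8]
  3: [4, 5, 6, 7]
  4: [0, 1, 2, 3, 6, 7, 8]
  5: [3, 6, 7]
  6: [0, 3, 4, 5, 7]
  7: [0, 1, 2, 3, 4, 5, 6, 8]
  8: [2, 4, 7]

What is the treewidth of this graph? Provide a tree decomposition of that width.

Treewidth 3.
One such decomposition:
Bags: B1 = {3, 4, 6, 7}  B2 = {0, 4, 6, 7}  B3 = {0, 2, 4, 7}  B4 = {0, 1, 4, 7}  B5 = {3, 5, 6, 7}  B6 = {2, 4, 7, 8}
Tree: B1–B2, B2–B3, B3–B4, B1–B5, B3–B6

Every bag has size at most 4, so the width is 4 − 1 = 3 and tw(G) ≤ 3. On the other hand G contains the 4-clique {0, 1, 4, 7}. A clique must lie in a single bag of any decomposition, so no decomposition can have width below 3. Therefore the treewidth is 3.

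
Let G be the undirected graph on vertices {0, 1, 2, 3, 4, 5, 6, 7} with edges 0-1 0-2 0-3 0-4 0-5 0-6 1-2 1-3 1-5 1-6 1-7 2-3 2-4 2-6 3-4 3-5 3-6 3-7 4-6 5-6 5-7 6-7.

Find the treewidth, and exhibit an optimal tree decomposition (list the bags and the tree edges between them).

Treewidth 4.
One such decomposition:
Bags: B1 = {0, 2, 3, 4, 6}  B2 = {0, 1, 2, 3, 6}  B3 = {0, 1, 3, 5, 6}  B4 = {1, 3, 5, 6, 7}
Tree: B1–B2, B2–B3, B3–B4

Every bag has size at most 5, so the width is 5 − 1 = 4 and tw(G) ≤ 4. For the lower bound, the 5 vertices {0, 1, 2, 3, 6} are pairwise adjacent, and any tree decomposition puts a clique entirely inside one bag — forcing width ≥ 4. Combining the bounds, tw(G) = 4.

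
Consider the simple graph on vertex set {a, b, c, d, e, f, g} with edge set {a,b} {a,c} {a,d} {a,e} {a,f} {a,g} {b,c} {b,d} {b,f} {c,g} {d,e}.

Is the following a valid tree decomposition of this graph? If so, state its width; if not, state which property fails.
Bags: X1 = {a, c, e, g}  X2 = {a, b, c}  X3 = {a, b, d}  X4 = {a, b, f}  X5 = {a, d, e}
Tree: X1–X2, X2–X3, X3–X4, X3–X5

A tree decomposition must satisfy three properties: every vertex lies in some bag; for every edge, both endpoints lie together in some bag; and for every vertex, the bags containing it form a connected subtree. Here bags containing vertex e are not connected in the tree, so the decomposition is invalid.

No — bags containing vertex e are not connected in the tree.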